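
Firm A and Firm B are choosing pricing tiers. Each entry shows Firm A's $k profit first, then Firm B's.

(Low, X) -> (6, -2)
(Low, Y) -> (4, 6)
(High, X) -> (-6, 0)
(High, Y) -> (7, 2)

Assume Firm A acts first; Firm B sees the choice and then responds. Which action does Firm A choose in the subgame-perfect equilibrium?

Work backward from Firm B's decision.
- Low: BR = Y, leader payoff 4.
- High: BR = Y, leader payoff 7.
Among 4, 7, the best is 7 at High. Subgame-perfect outcome: (High, Y) with payoffs (7, 2).

High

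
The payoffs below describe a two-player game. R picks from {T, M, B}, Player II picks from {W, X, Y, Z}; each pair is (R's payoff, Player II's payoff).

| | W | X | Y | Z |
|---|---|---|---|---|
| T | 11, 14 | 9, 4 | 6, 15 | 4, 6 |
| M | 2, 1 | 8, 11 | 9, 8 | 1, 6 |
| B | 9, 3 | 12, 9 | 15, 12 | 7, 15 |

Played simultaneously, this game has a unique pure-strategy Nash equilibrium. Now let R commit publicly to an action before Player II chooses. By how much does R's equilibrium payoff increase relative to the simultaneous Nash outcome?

1

Player II best-responds to each possible R move:
- T: BR = Y, leader payoff 6.
- M: BR = X, leader payoff 8.
- B: BR = Z, leader payoff 7.
R's induced payoffs are 6, 8, 7, so R commits to M. Subgame-perfect outcome: (M, X) with payoffs (8, 11).
Now find the simultaneous Nash equilibrium.
R's best replies: W→T; X→B; Y→B; Z→B.
Player II's best replies: T→Y; M→X; B→Z.
Only (B, Z) has each player best-responding; Nash payoffs (7, 15).
R's commitment gain: 8 − 7 = 1.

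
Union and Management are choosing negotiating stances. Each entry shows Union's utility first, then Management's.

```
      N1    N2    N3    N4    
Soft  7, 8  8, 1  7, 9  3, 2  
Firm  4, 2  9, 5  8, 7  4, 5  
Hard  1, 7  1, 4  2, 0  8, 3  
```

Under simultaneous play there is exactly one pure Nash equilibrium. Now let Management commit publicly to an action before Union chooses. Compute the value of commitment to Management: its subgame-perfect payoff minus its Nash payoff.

Work backward from Union's decision.
- N1: BR = Soft, leader payoff 8.
- N2: BR = Firm, leader payoff 5.
- N3: BR = Firm, leader payoff 7.
- N4: BR = Hard, leader payoff 3.
Among 8, 5, 7, 3, the best is 8 at N1. Subgame-perfect outcome: (Soft, N1) with payoffs (7, 8).
Now find the simultaneous Nash equilibrium.
Union's best replies: N1→Soft; N2→Firm; N3→Firm; N4→Hard.
Management's best replies: Soft→N3; Firm→N3; Hard→N1.
The unique mutual best reply is (Firm, N3), giving (8, 7).
Management's commitment gain: 8 − 7 = 1.

1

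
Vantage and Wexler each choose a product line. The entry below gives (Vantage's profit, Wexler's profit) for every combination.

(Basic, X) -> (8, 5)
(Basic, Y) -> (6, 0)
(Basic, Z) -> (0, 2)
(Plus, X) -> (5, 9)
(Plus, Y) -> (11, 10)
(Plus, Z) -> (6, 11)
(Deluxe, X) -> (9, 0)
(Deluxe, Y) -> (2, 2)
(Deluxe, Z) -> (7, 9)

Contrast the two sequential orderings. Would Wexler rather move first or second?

first

If Vantage leads: Wexler's best replies are Basic→X, Plus→Z, Deluxe→Z; Vantage's induced payoffs 8, 6, 7; outcome (Basic, X), payoffs (8, 5).
If Wexler leads: Vantage's best replies are X→Deluxe, Y→Plus, Z→Deluxe; Wexler's induced payoffs 0, 10, 9; outcome (Plus, Y), payoffs (11, 10).
Wexler gets 10 moving first and 5 moving second, so Wexler prefers to move first.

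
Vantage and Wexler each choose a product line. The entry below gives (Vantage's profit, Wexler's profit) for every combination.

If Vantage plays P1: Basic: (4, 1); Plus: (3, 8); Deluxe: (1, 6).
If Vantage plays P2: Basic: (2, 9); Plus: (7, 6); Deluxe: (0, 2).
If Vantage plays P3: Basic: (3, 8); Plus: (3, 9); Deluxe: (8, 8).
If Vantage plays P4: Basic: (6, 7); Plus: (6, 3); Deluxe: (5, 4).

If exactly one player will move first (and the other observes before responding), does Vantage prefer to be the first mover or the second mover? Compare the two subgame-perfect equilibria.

second

If Vantage leads: Wexler's best replies are P1→Plus, P2→Basic, P3→Plus, P4→Basic; Vantage's induced payoffs 3, 2, 3, 6; outcome (P4, Basic), payoffs (6, 7).
If Wexler leads: Vantage's best replies are Basic→P4, Plus→P2, Deluxe→P3; Wexler's induced payoffs 7, 6, 8; outcome (P3, Deluxe), payoffs (8, 8).
Vantage gets 6 moving first and 8 moving second, so Vantage prefers to move second.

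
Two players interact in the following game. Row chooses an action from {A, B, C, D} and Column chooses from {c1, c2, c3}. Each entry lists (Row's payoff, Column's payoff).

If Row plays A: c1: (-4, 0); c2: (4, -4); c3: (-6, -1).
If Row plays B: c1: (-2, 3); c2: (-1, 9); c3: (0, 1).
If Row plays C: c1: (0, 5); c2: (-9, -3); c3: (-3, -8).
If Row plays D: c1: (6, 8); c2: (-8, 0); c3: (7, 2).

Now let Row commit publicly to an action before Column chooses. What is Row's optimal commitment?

D

Solve by backward induction (Row leads).
- A: Column compares 0, -4, -1 and picks c1; Row would get -4.
- B: Column compares 3, 9, 1 and picks c2; Row would get -1.
- C: Column compares 5, -3, -8 and picks c1; Row would get 0.
- D: Column compares 8, 0, 2 and picks c1; Row would get 6.
Row's induced payoffs are -4, -1, 0, 6, so Row commits to D. Subgame-perfect outcome: (D, c1) with payoffs (6, 8).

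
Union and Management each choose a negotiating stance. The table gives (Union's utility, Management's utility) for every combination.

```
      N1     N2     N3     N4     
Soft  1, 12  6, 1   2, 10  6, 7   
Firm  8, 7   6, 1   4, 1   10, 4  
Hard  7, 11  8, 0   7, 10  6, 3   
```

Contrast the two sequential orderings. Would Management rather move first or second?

first

If Union leads: Management's best replies are Soft→N1, Firm→N1, Hard→N1; Union's induced payoffs 1, 8, 7; outcome (Firm, N1), payoffs (8, 7).
If Management leads: Union's best replies are N1→Firm, N2→Hard, N3→Hard, N4→Firm; Management's induced payoffs 7, 0, 10, 4; outcome (Hard, N3), payoffs (7, 10).
Management gets 10 moving first and 7 moving second, so Management prefers to move first.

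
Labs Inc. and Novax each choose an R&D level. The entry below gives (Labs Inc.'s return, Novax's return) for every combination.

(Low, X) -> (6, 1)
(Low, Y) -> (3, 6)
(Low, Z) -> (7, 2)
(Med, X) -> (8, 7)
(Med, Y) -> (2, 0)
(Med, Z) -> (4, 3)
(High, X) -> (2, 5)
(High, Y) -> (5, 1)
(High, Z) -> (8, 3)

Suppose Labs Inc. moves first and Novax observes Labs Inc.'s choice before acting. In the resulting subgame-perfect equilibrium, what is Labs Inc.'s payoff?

Backward induction with Labs Inc. moving first.
- Low → Novax plays Y (best of 1, 6, 2); Labs Inc. gets 3.
- Med → Novax plays X (best of 7, 0, 3); Labs Inc. gets 8.
- High → Novax plays X (best of 5, 1, 3); Labs Inc. gets 2.
Labs Inc.'s induced payoffs are 3, 8, 2, so Labs Inc. commits to Med. Subgame-perfect outcome: (Med, X) with payoffs (8, 7).

8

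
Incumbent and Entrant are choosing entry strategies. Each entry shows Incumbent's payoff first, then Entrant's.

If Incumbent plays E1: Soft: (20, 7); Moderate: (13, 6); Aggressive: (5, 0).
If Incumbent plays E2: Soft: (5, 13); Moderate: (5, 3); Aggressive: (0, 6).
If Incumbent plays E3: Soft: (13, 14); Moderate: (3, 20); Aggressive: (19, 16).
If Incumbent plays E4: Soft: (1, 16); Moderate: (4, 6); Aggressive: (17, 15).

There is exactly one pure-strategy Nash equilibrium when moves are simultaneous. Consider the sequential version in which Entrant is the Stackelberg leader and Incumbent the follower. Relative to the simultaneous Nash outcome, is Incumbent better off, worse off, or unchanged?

Incumbent best-responds to each possible Entrant move:
- Soft → Incumbent plays E1 (best of 20, 5, 13, 1); Entrant gets 7.
- Moderate → Incumbent plays E1 (best of 13, 5, 3, 4); Entrant gets 6.
- Aggressive → Incumbent plays E3 (best of 5, 0, 19, 17); Entrant gets 16.
Maximizing over 7, 6, 16, Entrant chooses Aggressive. Subgame-perfect outcome: (E3, Aggressive) with payoffs (19, 16).
Under simultaneous play:
Incumbent's best replies: Soft→E1; Moderate→E1; Aggressive→E3.
Entrant's best replies: E1→Soft; E2→Soft; E3→Moderate; E4→Soft.
Only (E1, Soft) has each player best-responding; Nash payoffs (20, 7).
Incumbent earns 19 sequentially versus 20 at the Nash outcome: worse off.

worse off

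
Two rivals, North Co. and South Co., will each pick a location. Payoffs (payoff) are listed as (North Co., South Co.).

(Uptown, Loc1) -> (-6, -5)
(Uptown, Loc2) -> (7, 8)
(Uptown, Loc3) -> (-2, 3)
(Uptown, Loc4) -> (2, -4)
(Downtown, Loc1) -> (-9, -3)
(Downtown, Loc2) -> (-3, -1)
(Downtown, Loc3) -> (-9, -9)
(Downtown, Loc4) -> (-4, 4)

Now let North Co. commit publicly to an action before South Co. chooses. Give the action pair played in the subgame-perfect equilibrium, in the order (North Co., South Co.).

South Co. best-responds to each possible North Co. move:
- Uptown: BR = Loc2, leader payoff 7.
- Downtown: BR = Loc4, leader payoff -4.
Among 7, -4, the best is 7 at Uptown. Subgame-perfect outcome: (Uptown, Loc2) with payoffs (7, 8).

(Uptown, Loc2)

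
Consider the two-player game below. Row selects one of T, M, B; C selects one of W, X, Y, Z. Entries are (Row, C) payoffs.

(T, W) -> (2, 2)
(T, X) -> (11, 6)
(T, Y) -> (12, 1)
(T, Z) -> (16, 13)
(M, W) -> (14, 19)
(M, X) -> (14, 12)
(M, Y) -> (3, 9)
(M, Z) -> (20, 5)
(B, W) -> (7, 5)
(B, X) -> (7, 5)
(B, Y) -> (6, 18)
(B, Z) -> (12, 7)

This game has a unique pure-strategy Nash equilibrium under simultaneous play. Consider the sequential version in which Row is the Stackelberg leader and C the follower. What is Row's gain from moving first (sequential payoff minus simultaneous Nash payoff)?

2

Backward induction with Row moving first.
- T: C compares 2, 6, 1, 13 and picks Z; Row would get 16.
- M: C compares 19, 12, 9, 5 and picks W; Row would get 14.
- B: C compares 5, 5, 18, 7 and picks Y; Row would get 6.
Maximizing over 16, 14, 6, Row chooses T. Subgame-perfect outcome: (T, Z) with payoffs (16, 13).
Under simultaneous play:
Row's best replies: W→M; X→M; Y→T; Z→M.
C's best replies: T→Z; M→W; B→Y.
Only (M, W) has each player best-responding; Nash payoffs (14, 19).
Row's commitment gain: 16 − 14 = 2.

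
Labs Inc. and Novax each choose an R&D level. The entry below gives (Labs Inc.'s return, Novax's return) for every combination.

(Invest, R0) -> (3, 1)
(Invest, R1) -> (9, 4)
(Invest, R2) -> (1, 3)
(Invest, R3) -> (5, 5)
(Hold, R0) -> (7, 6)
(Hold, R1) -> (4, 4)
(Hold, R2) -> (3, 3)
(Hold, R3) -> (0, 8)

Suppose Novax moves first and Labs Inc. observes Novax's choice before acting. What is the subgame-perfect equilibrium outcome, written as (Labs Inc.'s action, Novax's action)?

Backward induction with Novax moving first.
- R0: BR = Hold, leader payoff 6.
- R1: BR = Invest, leader payoff 4.
- R2: BR = Hold, leader payoff 3.
- R3: BR = Invest, leader payoff 5.
Among 6, 4, 3, 5, the best is 6 at R0. Subgame-perfect outcome: (Hold, R0) with payoffs (7, 6).

(Hold, R0)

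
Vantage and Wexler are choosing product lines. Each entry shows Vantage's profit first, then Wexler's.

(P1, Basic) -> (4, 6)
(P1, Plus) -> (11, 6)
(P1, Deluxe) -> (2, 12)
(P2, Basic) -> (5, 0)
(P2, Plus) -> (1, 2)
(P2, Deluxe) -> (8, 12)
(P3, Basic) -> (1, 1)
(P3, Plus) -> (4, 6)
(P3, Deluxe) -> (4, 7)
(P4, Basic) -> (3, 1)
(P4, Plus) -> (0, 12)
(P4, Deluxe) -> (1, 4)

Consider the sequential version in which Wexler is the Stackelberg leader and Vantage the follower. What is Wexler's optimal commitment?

Work backward from Vantage's decision.
- Basic: BR = P2, leader payoff 0.
- Plus: BR = P1, leader payoff 6.
- Deluxe: BR = P2, leader payoff 12.
Among 0, 6, 12, the best is 12 at Deluxe. Subgame-perfect outcome: (P2, Deluxe) with payoffs (8, 12).

Deluxe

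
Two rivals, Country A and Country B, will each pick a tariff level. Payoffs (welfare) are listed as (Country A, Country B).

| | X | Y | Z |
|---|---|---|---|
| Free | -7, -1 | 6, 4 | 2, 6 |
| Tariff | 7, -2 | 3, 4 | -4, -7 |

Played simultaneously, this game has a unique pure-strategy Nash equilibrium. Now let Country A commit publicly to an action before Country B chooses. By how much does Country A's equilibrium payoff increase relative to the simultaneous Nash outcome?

Work backward from Country B's decision.
- Free: Country B compares -1, 4, 6 and picks Z; Country A would get 2.
- Tariff: Country B compares -2, 4, -7 and picks Y; Country A would get 3.
Country A's induced payoffs are 2, 3, so Country A commits to Tariff. Subgame-perfect outcome: (Tariff, Y) with payoffs (3, 4).
Now find the simultaneous Nash equilibrium.
Country A's best replies: X→Tariff; Y→Free; Z→Free.
Country B's best replies: Free→Z; Tariff→Y.
The unique mutual best reply is (Free, Z), giving (2, 6).
Country A's commitment gain: 3 − 2 = 1.

1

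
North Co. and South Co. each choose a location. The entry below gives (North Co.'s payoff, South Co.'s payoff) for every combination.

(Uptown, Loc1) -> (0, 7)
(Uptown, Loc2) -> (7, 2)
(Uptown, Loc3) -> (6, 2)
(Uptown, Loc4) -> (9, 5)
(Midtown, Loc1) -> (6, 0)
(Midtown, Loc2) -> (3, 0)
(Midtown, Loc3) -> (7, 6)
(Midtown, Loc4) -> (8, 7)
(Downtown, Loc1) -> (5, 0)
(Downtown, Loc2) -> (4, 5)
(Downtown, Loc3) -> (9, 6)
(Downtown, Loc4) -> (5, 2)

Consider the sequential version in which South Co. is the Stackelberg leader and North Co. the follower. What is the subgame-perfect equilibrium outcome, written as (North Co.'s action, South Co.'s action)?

(Downtown, Loc3)

Solve by backward induction (South Co. leads).
- Loc1 → North Co. plays Midtown (best of 0, 6, 5); South Co. gets 0.
- Loc2 → North Co. plays Uptown (best of 7, 3, 4); South Co. gets 2.
- Loc3 → North Co. plays Downtown (best of 6, 7, 9); South Co. gets 6.
- Loc4 → North Co. plays Uptown (best of 9, 8, 5); South Co. gets 5.
Among 0, 2, 6, 5, the best is 6 at Loc3. Subgame-perfect outcome: (Downtown, Loc3) with payoffs (9, 6).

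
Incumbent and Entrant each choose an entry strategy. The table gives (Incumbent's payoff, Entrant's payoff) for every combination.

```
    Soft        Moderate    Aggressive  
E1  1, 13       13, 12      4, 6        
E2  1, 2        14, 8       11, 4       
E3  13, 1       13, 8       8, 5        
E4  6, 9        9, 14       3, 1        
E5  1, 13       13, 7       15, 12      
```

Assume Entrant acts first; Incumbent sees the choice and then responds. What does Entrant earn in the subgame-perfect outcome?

12

Backward induction with Entrant moving first.
- Soft → Incumbent plays E3 (best of 1, 1, 13, 6, 1); Entrant gets 1.
- Moderate → Incumbent plays E2 (best of 13, 14, 13, 9, 13); Entrant gets 8.
- Aggressive → Incumbent plays E5 (best of 4, 11, 8, 3, 15); Entrant gets 12.
Maximizing over 1, 8, 12, Entrant chooses Aggressive. Subgame-perfect outcome: (E5, Aggressive) with payoffs (15, 12).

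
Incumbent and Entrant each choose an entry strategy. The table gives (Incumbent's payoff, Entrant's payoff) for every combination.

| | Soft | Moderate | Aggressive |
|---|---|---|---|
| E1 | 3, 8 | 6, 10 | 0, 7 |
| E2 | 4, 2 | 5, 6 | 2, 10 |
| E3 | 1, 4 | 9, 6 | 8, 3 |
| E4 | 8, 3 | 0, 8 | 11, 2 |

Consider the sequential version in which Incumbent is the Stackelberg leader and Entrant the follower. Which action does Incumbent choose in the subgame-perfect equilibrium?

Entrant best-responds to each possible Incumbent move:
- E1 → Entrant plays Moderate (best of 8, 10, 7); Incumbent gets 6.
- E2 → Entrant plays Aggressive (best of 2, 6, 10); Incumbent gets 2.
- E3 → Entrant plays Moderate (best of 4, 6, 3); Incumbent gets 9.
- E4 → Entrant plays Moderate (best of 3, 8, 2); Incumbent gets 0.
Incumbent's induced payoffs are 6, 2, 9, 0, so Incumbent commits to E3. Subgame-perfect outcome: (E3, Moderate) with payoffs (9, 6).

E3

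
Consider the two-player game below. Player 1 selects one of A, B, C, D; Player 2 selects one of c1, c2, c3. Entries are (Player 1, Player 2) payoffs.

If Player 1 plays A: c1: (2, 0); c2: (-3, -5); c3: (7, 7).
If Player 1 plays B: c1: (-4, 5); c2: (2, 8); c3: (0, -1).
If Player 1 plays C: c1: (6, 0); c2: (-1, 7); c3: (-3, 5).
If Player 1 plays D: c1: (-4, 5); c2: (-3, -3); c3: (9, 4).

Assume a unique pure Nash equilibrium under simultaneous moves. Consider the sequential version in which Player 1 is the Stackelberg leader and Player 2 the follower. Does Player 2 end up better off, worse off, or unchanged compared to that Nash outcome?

worse off

Player 2 best-responds to each possible Player 1 move:
- A: BR = c3, leader payoff 7.
- B: BR = c2, leader payoff 2.
- C: BR = c2, leader payoff -1.
- D: BR = c1, leader payoff -4.
Among 7, 2, -1, -4, the best is 7 at A. Subgame-perfect outcome: (A, c3) with payoffs (7, 7).
Now find the simultaneous Nash equilibrium.
Player 1's best replies: c1→C; c2→B; c3→D.
Player 2's best replies: A→c3; B→c2; C→c2; D→c1.
The unique mutual best reply is (B, c2), giving (2, 8).
Player 2 earns 7 sequentially versus 8 at the Nash outcome: worse off.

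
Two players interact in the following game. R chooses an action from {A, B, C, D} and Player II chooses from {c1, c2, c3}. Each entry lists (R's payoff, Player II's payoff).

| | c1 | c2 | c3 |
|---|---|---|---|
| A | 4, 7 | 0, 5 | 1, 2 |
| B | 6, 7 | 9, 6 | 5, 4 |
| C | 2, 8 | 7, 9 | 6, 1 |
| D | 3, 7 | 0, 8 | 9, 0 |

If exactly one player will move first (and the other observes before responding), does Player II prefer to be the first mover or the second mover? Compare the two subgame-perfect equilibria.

second

If R leads: Player II's best replies are A→c1, B→c1, C→c2, D→c2; R's induced payoffs 4, 6, 7, 0; outcome (C, c2), payoffs (7, 9).
If Player II leads: R's best replies are c1→B, c2→B, c3→D; Player II's induced payoffs 7, 6, 0; outcome (B, c1), payoffs (6, 7).
Player II gets 7 moving first and 9 moving second, so Player II prefers to move second.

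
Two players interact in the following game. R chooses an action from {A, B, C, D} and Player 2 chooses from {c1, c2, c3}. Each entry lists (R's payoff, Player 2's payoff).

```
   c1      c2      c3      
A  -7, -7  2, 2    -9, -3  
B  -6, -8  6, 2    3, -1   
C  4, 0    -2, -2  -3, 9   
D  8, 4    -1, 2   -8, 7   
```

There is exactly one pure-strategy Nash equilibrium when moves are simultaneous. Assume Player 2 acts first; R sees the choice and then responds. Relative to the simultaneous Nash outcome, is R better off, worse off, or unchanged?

R best-responds to each possible Player 2 move:
- c1 → R plays D (best of -7, -6, 4, 8); Player 2 gets 4.
- c2 → R plays B (best of 2, 6, -2, -1); Player 2 gets 2.
- c3 → R plays B (best of -9, 3, -3, -8); Player 2 gets -1.
Player 2's induced payoffs are 4, 2, -1, so Player 2 commits to c1. Subgame-perfect outcome: (D, c1) with payoffs (8, 4).
Now find the simultaneous Nash equilibrium.
R's best replies: c1→D; c2→B; c3→B.
Player 2's best replies: A→c2; B→c2; C→c3; D→c3.
Only (B, c2) has each player best-responding; Nash payoffs (6, 2).
R earns 8 sequentially versus 6 at the Nash outcome: better off.

better off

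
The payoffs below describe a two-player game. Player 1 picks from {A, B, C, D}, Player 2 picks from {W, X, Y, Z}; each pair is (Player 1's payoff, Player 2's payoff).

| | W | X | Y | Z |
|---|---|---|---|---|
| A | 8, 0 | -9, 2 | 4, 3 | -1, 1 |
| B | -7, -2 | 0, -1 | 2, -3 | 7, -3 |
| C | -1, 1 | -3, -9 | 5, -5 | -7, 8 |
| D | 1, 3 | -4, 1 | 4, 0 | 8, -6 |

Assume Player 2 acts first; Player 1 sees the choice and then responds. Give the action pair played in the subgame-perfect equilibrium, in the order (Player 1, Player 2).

Solve by backward induction (Player 2 leads).
- W: BR = A, leader payoff 0.
- X: BR = B, leader payoff -1.
- Y: BR = C, leader payoff -5.
- Z: BR = D, leader payoff -6.
Player 2's induced payoffs are 0, -1, -5, -6, so Player 2 commits to W. Subgame-perfect outcome: (A, W) with payoffs (8, 0).

(A, W)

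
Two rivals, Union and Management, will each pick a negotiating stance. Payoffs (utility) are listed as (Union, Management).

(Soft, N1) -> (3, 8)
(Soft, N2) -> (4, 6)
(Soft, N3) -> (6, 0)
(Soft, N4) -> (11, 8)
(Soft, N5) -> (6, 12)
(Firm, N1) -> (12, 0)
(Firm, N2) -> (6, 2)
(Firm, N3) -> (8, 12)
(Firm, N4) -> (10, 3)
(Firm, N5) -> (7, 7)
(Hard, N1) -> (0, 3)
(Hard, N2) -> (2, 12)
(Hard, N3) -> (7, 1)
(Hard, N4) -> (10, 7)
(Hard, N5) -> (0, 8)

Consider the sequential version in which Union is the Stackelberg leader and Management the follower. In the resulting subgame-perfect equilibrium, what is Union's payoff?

Work backward from Management's decision.
- Soft → Management plays N5 (best of 8, 6, 0, 8, 12); Union gets 6.
- Firm → Management plays N3 (best of 0, 2, 12, 3, 7); Union gets 8.
- Hard → Management plays N2 (best of 3, 12, 1, 7, 8); Union gets 2.
Union's induced payoffs are 6, 8, 2, so Union commits to Firm. Subgame-perfect outcome: (Firm, N3) with payoffs (8, 12).

8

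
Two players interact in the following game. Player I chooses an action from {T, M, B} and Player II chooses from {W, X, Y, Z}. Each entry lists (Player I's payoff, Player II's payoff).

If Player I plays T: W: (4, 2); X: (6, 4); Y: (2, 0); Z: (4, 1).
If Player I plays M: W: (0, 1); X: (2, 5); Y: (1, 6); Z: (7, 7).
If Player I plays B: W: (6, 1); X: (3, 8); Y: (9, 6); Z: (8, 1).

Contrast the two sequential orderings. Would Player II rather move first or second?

second

If Player I leads: Player II's best replies are T→X, M→Z, B→X; Player I's induced payoffs 6, 7, 3; outcome (M, Z), payoffs (7, 7).
If Player II leads: Player I's best replies are W→B, X→T, Y→B, Z→B; Player II's induced payoffs 1, 4, 6, 1; outcome (B, Y), payoffs (9, 6).
Player II gets 6 moving first and 7 moving second, so Player II prefers to move second.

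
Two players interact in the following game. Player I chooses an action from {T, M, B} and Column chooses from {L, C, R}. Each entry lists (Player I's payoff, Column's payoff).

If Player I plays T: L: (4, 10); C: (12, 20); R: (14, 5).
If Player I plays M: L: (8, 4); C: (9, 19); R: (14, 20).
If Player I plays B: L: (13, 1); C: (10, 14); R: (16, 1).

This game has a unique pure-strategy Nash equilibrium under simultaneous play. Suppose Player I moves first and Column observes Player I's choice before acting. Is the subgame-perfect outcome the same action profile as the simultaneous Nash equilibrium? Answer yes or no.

no

Work backward from Column's decision.
- T: Column compares 10, 20, 5 and picks C; Player I would get 12.
- M: Column compares 4, 19, 20 and picks R; Player I would get 14.
- B: Column compares 1, 14, 1 and picks C; Player I would get 10.
Maximizing over 12, 14, 10, Player I chooses M. Subgame-perfect outcome: (M, R) with payoffs (14, 20).
For the simultaneous game, intersect best replies.
Player I's best replies: L→B; C→T; R→B.
Column's best replies: T→C; M→R; B→C.
The unique mutual best reply is (T, C), giving (12, 20).
Sequential outcome (M, R) differs from the Nash profile (T, C).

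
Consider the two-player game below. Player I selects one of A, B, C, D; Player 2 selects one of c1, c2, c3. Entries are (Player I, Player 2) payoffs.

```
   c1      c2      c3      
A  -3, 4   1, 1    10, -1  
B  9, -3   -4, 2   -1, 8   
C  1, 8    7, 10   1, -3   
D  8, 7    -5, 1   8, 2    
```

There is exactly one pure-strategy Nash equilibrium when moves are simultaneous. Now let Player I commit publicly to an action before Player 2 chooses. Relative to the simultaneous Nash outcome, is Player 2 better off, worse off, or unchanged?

worse off

Solve by backward induction (Player I leads).
- A → Player 2 plays c1 (best of 4, 1, -1); Player I gets -3.
- B → Player 2 plays c3 (best of -3, 2, 8); Player I gets -1.
- C → Player 2 plays c2 (best of 8, 10, -3); Player I gets 7.
- D → Player 2 plays c1 (best of 7, 1, 2); Player I gets 8.
Maximizing over -3, -1, 7, 8, Player I chooses D. Subgame-perfect outcome: (D, c1) with payoffs (8, 7).
Under simultaneous play:
Player I's best replies: c1→B; c2→C; c3→A.
Player 2's best replies: A→c1; B→c3; C→c2; D→c1.
The unique mutual best reply is (C, c2), giving (7, 10).
Player 2 earns 7 sequentially versus 10 at the Nash outcome: worse off.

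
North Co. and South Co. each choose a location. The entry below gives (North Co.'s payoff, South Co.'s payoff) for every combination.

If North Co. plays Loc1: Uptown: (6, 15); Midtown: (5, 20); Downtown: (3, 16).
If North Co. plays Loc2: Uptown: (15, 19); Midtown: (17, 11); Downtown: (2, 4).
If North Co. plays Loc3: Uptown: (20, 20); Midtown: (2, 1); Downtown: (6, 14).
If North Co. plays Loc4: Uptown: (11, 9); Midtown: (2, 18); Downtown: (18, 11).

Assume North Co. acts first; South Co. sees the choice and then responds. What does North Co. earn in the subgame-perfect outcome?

Solve by backward induction (North Co. leads).
- Loc1 → South Co. plays Midtown (best of 15, 20, 16); North Co. gets 5.
- Loc2 → South Co. plays Uptown (best of 19, 11, 4); North Co. gets 15.
- Loc3 → South Co. plays Uptown (best of 20, 1, 14); North Co. gets 20.
- Loc4 → South Co. plays Midtown (best of 9, 18, 11); North Co. gets 2.
North Co.'s induced payoffs are 5, 15, 20, 2, so North Co. commits to Loc3. Subgame-perfect outcome: (Loc3, Uptown) with payoffs (20, 20).

20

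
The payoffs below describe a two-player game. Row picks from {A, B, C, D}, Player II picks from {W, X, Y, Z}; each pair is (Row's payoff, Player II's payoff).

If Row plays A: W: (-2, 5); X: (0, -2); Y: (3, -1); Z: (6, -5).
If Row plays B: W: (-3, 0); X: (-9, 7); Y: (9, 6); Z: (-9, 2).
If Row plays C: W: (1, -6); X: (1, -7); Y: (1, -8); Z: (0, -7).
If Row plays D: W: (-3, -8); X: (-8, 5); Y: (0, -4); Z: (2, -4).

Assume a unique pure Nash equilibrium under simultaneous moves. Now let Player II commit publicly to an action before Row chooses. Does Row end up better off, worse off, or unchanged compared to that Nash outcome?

better off

Backward induction with Player II moving first.
- W: BR = C, leader payoff -6.
- X: BR = C, leader payoff -7.
- Y: BR = B, leader payoff 6.
- Z: BR = A, leader payoff -5.
Among -6, -7, 6, -5, the best is 6 at Y. Subgame-perfect outcome: (B, Y) with payoffs (9, 6).
For the simultaneous game, intersect best replies.
Row's best replies: W→C; X→C; Y→B; Z→A.
Player II's best replies: A→W; B→X; C→W; D→X.
The unique mutual best reply is (C, W), giving (1, -6).
Row earns 9 sequentially versus 1 at the Nash outcome: better off.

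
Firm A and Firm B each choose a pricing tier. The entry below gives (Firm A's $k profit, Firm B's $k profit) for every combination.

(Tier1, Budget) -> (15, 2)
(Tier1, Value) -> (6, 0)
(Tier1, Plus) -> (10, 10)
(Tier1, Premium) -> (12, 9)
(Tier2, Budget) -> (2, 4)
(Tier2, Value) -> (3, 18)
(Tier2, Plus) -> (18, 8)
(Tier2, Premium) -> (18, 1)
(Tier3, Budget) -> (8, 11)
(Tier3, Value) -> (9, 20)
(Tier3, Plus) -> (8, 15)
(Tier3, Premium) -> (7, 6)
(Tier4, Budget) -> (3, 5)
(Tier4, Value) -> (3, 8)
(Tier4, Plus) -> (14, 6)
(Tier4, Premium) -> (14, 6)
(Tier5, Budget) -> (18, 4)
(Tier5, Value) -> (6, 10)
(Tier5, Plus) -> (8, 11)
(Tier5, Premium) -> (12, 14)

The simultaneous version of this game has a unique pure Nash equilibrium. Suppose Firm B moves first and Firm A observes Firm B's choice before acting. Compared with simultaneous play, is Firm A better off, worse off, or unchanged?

unchanged

Solve by backward induction (Firm B leads).
- Budget: BR = Tier5, leader payoff 4.
- Value: BR = Tier3, leader payoff 20.
- Plus: BR = Tier2, leader payoff 8.
- Premium: BR = Tier2, leader payoff 1.
Firm B's induced payoffs are 4, 20, 8, 1, so Firm B commits to Value. Subgame-perfect outcome: (Tier3, Value) with payoffs (9, 20).
For the simultaneous game, intersect best replies.
Firm A's best replies: Budget→Tier5; Value→Tier3; Plus→Tier2; Premium→Tier2.
Firm B's best replies: Tier1→Plus; Tier2→Value; Tier3→Value; Tier4→Value; Tier5→Premium.
Only (Tier3, Value) has each player best-responding; Nash payoffs (9, 20).
Firm A earns 9 sequentially versus 9 at the Nash outcome: unchanged.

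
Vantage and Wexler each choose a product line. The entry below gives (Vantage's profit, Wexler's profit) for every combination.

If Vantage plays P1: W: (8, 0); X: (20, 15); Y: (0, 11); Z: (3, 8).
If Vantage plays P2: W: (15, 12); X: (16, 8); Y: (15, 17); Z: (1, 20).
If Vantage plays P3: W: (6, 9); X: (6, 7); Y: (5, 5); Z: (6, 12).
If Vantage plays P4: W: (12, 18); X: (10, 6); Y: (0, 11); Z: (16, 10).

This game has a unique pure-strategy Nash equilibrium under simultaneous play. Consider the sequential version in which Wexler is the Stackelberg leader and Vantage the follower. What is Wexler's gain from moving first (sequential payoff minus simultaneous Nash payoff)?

Backward induction with Wexler moving first.
- W: BR = P2, leader payoff 12.
- X: BR = P1, leader payoff 15.
- Y: BR = P2, leader payoff 17.
- Z: BR = P4, leader payoff 10.
Wexler's induced payoffs are 12, 15, 17, 10, so Wexler commits to Y. Subgame-perfect outcome: (P2, Y) with payoffs (15, 17).
Now find the simultaneous Nash equilibrium.
Vantage's best replies: W→P2; X→P1; Y→P2; Z→P4.
Wexler's best replies: P1→X; P2→Z; P3→Z; P4→W.
Only (P1, X) has each player best-responding; Nash payoffs (20, 15).
Wexler's commitment gain: 17 − 15 = 2.

2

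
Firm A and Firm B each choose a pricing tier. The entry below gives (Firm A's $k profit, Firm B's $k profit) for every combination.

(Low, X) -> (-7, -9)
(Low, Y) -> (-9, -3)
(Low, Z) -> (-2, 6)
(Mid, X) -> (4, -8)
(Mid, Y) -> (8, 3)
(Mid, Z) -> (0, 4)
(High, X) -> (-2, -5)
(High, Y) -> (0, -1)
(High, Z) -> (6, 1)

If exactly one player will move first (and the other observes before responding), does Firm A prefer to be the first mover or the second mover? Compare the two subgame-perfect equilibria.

If Firm A leads: Firm B's best replies are Low→Z, Mid→Z, High→Z; Firm A's induced payoffs -2, 0, 6; outcome (High, Z), payoffs (6, 1).
If Firm B leads: Firm A's best replies are X→Mid, Y→Mid, Z→High; Firm B's induced payoffs -8, 3, 1; outcome (Mid, Y), payoffs (8, 3).
Firm A gets 6 moving first and 8 moving second, so Firm A prefers to move second.

second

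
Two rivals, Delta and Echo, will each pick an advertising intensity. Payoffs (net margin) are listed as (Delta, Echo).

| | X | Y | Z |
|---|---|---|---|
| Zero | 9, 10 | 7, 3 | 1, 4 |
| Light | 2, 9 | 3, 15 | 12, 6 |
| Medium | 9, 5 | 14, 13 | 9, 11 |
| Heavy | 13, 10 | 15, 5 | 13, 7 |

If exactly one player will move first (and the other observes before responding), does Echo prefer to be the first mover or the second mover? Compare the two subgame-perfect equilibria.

If Delta leads: Echo's best replies are Zero→X, Light→Y, Medium→Y, Heavy→X; Delta's induced payoffs 9, 3, 14, 13; outcome (Medium, Y), payoffs (14, 13).
If Echo leads: Delta's best replies are X→Heavy, Y→Heavy, Z→Heavy; Echo's induced payoffs 10, 5, 7; outcome (Heavy, X), payoffs (13, 10).
Echo gets 10 moving first and 13 moving second, so Echo prefers to move second.

second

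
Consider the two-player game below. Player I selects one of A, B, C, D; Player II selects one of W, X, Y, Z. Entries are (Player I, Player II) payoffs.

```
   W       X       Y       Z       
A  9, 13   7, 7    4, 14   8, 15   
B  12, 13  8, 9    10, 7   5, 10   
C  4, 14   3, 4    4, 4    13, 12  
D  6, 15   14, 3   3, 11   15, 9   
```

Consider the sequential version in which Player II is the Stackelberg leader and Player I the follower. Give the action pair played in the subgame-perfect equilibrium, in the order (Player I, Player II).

(B, W)

Backward induction with Player II moving first.
- W → Player I plays B (best of 9, 12, 4, 6); Player II gets 13.
- X → Player I plays D (best of 7, 8, 3, 14); Player II gets 3.
- Y → Player I plays B (best of 4, 10, 4, 3); Player II gets 7.
- Z → Player I plays D (best of 8, 5, 13, 15); Player II gets 9.
Maximizing over 13, 3, 7, 9, Player II chooses W. Subgame-perfect outcome: (B, W) with payoffs (12, 13).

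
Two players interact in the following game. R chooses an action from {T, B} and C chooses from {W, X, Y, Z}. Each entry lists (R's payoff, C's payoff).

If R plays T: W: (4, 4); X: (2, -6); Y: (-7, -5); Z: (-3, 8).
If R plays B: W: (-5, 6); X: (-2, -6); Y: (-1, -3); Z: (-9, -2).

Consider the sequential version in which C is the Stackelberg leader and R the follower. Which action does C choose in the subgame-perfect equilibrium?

Solve by backward induction (C leads).
- W → R plays T (best of 4, -5); C gets 4.
- X → R plays T (best of 2, -2); C gets -6.
- Y → R plays B (best of -7, -1); C gets -3.
- Z → R plays T (best of -3, -9); C gets 8.
Maximizing over 4, -6, -3, 8, C chooses Z. Subgame-perfect outcome: (T, Z) with payoffs (-3, 8).

Z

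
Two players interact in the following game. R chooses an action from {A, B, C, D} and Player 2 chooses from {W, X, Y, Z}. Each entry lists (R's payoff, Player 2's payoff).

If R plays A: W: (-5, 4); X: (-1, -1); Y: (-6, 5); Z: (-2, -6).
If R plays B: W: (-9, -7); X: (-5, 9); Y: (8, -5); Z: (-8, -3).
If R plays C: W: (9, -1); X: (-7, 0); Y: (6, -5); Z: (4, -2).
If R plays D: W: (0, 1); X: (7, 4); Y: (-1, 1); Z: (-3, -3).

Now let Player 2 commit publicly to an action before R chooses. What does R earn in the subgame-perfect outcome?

R best-responds to each possible Player 2 move:
- W → R plays C (best of -5, -9, 9, 0); Player 2 gets -1.
- X → R plays D (best of -1, -5, -7, 7); Player 2 gets 4.
- Y → R plays B (best of -6, 8, 6, -1); Player 2 gets -5.
- Z → R plays C (best of -2, -8, 4, -3); Player 2 gets -2.
Among -1, 4, -5, -2, the best is 4 at X. Subgame-perfect outcome: (D, X) with payoffs (7, 4).

7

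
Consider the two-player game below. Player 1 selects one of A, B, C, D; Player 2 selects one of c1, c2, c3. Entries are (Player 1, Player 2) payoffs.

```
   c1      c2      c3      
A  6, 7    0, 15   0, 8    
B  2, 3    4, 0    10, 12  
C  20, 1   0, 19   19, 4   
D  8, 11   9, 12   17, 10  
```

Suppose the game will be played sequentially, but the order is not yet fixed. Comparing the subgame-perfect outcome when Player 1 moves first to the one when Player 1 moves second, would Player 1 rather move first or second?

If Player 1 leads: Player 2's best replies are A→c2, B→c3, C→c2, D→c2; Player 1's induced payoffs 0, 10, 0, 9; outcome (B, c3), payoffs (10, 12).
If Player 2 leads: Player 1's best replies are c1→C, c2→D, c3→C; Player 2's induced payoffs 1, 12, 4; outcome (D, c2), payoffs (9, 12).
Player 1 gets 10 moving first and 9 moving second, so Player 1 prefers to move first.

first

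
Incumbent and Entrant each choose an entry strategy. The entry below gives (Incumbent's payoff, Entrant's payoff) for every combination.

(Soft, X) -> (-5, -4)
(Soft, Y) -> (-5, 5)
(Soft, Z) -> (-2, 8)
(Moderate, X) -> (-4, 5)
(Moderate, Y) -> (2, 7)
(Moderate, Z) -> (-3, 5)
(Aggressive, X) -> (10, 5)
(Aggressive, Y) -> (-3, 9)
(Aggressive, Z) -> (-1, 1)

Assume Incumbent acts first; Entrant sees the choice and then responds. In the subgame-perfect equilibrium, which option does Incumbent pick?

Moderate

Solve by backward induction (Incumbent leads).
- Soft → Entrant plays Z (best of -4, 5, 8); Incumbent gets -2.
- Moderate → Entrant plays Y (best of 5, 7, 5); Incumbent gets 2.
- Aggressive → Entrant plays Y (best of 5, 9, 1); Incumbent gets -3.
Maximizing over -2, 2, -3, Incumbent chooses Moderate. Subgame-perfect outcome: (Moderate, Y) with payoffs (2, 7).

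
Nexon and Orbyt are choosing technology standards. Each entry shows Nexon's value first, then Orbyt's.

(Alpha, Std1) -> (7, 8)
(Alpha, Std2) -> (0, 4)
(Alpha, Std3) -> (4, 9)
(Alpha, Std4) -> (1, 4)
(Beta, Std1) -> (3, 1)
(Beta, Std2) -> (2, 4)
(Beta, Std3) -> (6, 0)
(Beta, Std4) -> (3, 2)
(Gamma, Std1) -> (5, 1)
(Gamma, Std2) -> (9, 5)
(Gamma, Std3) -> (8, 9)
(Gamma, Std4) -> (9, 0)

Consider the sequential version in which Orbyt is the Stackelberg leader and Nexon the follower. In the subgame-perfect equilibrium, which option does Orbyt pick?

Solve by backward induction (Orbyt leads).
- Std1: Nexon compares 7, 3, 5 and picks Alpha; Orbyt would get 8.
- Std2: Nexon compares 0, 2, 9 and picks Gamma; Orbyt would get 5.
- Std3: Nexon compares 4, 6, 8 and picks Gamma; Orbyt would get 9.
- Std4: Nexon compares 1, 3, 9 and picks Gamma; Orbyt would get 0.
Maximizing over 8, 5, 9, 0, Orbyt chooses Std3. Subgame-perfect outcome: (Gamma, Std3) with payoffs (8, 9).

Std3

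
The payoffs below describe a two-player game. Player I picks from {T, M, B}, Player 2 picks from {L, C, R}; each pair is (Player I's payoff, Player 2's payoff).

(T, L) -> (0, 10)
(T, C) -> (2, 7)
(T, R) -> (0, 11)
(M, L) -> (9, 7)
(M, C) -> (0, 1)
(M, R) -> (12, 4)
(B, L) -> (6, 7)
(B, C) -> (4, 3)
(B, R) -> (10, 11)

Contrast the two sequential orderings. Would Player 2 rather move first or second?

If Player I leads: Player 2's best replies are T→R, M→L, B→R; Player I's induced payoffs 0, 9, 10; outcome (B, R), payoffs (10, 11).
If Player 2 leads: Player I's best replies are L→M, C→B, R→M; Player 2's induced payoffs 7, 3, 4; outcome (M, L), payoffs (9, 7).
Player 2 gets 7 moving first and 11 moving second, so Player 2 prefers to move second.

second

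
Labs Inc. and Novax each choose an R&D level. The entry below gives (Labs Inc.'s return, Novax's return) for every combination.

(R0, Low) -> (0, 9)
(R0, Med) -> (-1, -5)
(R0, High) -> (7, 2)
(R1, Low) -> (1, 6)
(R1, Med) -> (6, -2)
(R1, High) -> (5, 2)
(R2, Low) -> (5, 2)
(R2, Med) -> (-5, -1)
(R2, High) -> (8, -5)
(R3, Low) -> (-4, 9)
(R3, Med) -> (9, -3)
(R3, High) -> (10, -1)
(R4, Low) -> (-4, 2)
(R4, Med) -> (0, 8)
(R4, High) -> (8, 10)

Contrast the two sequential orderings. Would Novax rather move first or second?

second

If Labs Inc. leads: Novax's best replies are R0→Low, R1→Low, R2→Low, R3→Low, R4→High; Labs Inc.'s induced payoffs 0, 1, 5, -4, 8; outcome (R4, High), payoffs (8, 10).
If Novax leads: Labs Inc.'s best replies are Low→R2, Med→R3, High→R3; Novax's induced payoffs 2, -3, -1; outcome (R2, Low), payoffs (5, 2).
Novax gets 2 moving first and 10 moving second, so Novax prefers to move second.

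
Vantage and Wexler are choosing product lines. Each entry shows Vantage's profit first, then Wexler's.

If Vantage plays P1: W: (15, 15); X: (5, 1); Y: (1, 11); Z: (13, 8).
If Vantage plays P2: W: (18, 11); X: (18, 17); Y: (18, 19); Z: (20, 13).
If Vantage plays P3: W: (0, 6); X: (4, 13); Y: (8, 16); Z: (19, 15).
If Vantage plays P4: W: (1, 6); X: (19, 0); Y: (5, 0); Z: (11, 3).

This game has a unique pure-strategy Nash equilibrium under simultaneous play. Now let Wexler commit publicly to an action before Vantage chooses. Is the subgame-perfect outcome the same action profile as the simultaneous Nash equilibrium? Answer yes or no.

yes

Backward induction with Wexler moving first.
- W → Vantage plays P2 (best of 15, 18, 0, 1); Wexler gets 11.
- X → Vantage plays P4 (best of 5, 18, 4, 19); Wexler gets 0.
- Y → Vantage plays P2 (best of 1, 18, 8, 5); Wexler gets 19.
- Z → Vantage plays P2 (best of 13, 20, 19, 11); Wexler gets 13.
Maximizing over 11, 0, 19, 13, Wexler chooses Y. Subgame-perfect outcome: (P2, Y) with payoffs (18, 19).
Now find the simultaneous Nash equilibrium.
Vantage's best replies: W→P2; X→P4; Y→P2; Z→P2.
Wexler's best replies: P1→W; P2→Y; P3→Y; P4→W.
The unique mutual best reply is (P2, Y), giving (18, 19).
Sequential outcome (P2, Y) coincides with the Nash profile (P2, Y).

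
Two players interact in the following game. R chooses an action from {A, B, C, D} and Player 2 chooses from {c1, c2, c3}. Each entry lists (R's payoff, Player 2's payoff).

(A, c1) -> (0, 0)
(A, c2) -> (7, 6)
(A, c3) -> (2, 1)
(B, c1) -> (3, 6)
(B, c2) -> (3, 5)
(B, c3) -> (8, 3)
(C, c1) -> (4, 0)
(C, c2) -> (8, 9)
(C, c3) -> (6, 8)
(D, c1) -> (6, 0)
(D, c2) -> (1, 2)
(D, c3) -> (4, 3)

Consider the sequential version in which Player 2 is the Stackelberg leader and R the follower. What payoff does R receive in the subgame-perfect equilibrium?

8

Solve by backward induction (Player 2 leads).
- c1: BR = D, leader payoff 0.
- c2: BR = C, leader payoff 9.
- c3: BR = B, leader payoff 3.
Maximizing over 0, 9, 3, Player 2 chooses c2. Subgame-perfect outcome: (C, c2) with payoffs (8, 9).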